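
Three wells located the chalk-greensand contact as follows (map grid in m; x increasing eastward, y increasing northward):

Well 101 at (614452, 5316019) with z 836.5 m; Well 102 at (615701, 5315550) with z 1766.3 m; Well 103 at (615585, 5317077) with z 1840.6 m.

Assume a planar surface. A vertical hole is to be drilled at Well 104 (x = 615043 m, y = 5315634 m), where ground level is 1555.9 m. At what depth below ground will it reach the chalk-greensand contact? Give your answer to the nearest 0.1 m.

297.1 m

Two edge vectors: Well 101→Well 102 = (1249, -469, 929.8), Well 101→Well 103 = (1133, 1058, 1004.1).
Normal n = (Well 101→Well 102) × (Well 101→Well 103) = (-1454651.3, -200657.5, 1852819).
So ∂z/∂x = −n_x/n_z = 0.785101675 and ∂z/∂y = −n_y/n_z = 0.108298490.
Intercept c from Well 101: 836.5 − 482407.29 − 575716.83 = −1057287.62.
At (615043, 5315634): z_contact = 482871.29 + 575675.14 − 1057287.62 = 1258.80 m.
Depth below ground = 1555.9 − 1258.80 = 297.1 m.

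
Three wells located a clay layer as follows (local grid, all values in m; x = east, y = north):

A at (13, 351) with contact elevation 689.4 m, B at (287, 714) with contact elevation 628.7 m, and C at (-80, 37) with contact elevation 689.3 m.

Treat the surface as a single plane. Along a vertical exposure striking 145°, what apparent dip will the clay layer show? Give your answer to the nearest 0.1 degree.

Let the plane be z = a·x + b·y + c.
B−A: 274a + 363b = −60.7;  C−A: −93a − 314b = −0.1.
Solving gives a = −0.36529, b = 0.10851.
Unit vector along 145° is (sin 145°, cos 145°) = (0.5736, -0.8192).
Slope in that direction = a·(0.5736) + b·(-0.8192) = −0.29840.
Apparent dip = arctan|0.29840| = 16.6° (true dip is 20.9°, so apparent ≤ true as expected).

16.6°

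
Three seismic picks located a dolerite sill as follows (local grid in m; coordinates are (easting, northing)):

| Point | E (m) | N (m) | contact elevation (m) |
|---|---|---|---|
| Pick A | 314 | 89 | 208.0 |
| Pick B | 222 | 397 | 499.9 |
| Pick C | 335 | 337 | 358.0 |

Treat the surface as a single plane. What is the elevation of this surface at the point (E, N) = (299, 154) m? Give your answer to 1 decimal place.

Let the plane be z = a·E + b·N + c.
Pick B−Pick A: −92a + 308b = 291.9;  Pick C−Pick A: 21a + 248b = 150.
Solving gives a = −0.89439, b = 0.68057.
Then c = 208 − a·314 − b·89 = 428.27.
At (299, 154): z = −267.4 + 104.8 + 428.27 = 265.7 m.

265.7 m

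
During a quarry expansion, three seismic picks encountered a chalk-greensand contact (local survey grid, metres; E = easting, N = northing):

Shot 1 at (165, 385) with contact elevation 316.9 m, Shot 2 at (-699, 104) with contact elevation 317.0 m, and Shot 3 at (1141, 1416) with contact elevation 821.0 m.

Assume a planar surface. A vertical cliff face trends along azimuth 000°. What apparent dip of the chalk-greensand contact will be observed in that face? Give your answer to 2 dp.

35.25°

Two edge vectors: Shot 1→Shot 2 = (-864, -281, 0.1), Shot 1→Shot 3 = (976, 1031, 504.1).
Normal n = (Shot 1→Shot 2) × (Shot 1→Shot 3) = (-141755.2, 435640, -616528).
So ∂z/∂E = −n_x/n_z = −0.22992 and ∂z/∂N = −n_y/n_z = 0.70660.
Unit vector along 000° is (sin 0°, cos 0°) = (0.0000, 1.0000).
Slope in that direction = a·(0.0000) + b·(1.0000) = 0.70660.
Apparent dip = arctan|0.70660| = 35.25° (true dip is 36.6°, so apparent ≤ true as expected).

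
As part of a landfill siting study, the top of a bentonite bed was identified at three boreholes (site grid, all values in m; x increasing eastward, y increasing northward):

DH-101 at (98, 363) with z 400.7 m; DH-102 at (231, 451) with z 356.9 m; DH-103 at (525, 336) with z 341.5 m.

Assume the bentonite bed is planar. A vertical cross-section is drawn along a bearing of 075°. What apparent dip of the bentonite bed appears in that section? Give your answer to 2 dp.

Let the plane be z = a·x + b·y + c.
DH-102−DH-101: 133a + 88b = −43.8;  DH-103−DH-101: 427a − 27b = −59.2.
Solving gives a = −0.15527, b = −0.26305.
Unit vector along 075° is (sin 75°, cos 75°) = (0.9659, 0.2588).
Slope in that direction = a·(0.9659) + b·(0.2588) = −0.21807.
Apparent dip = arctan|0.21807| = 12.30° (true dip is 17.0°, so apparent ≤ true as expected).

12.30°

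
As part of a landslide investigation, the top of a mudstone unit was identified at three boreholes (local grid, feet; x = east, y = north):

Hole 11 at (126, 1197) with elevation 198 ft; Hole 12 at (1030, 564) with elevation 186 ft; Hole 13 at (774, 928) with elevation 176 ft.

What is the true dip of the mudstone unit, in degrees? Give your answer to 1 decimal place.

Two edge vectors: Hole 11→Hole 12 = (904, -633, -12), Hole 11→Hole 13 = (648, -269, -22).
Normal n = (Hole 11→Hole 12) × (Hole 11→Hole 13) = (10698, 12112, 167008).
So ∂z/∂x = −n_x/n_z = −0.06406 and ∂z/∂y = −n_y/n_z = −0.07252.
Gradient magnitude |∇z| = √(a² + b²) = √(0.00410 + 0.00526) = 0.09676.
True dip = arctan(0.09676) = 5.5°, dipping toward NE (azimuth ≈ 041°).

5.5°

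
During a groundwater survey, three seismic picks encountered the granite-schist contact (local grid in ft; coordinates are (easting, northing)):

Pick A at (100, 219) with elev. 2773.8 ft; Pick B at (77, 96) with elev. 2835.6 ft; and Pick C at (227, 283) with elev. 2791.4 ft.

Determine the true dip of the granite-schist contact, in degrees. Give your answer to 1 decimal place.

Two edge vectors: Pick A→Pick B = (-23, -123, 61.8), Pick A→Pick C = (127, 64, 17.6).
Normal n = (Pick A→Pick B) × (Pick A→Pick C) = (-6120, 8253.4, 14149).
So ∂z/∂E = −n_x/n_z = 0.43254 and ∂z/∂N = −n_y/n_z = −0.58332.
Gradient magnitude |∇z| = √(a² + b²) = √(0.18709 + 0.34026) = 0.72619.
True dip = arctan(0.72619) = 36.0°, dipping toward NW (azimuth ≈ 323°).

36.0°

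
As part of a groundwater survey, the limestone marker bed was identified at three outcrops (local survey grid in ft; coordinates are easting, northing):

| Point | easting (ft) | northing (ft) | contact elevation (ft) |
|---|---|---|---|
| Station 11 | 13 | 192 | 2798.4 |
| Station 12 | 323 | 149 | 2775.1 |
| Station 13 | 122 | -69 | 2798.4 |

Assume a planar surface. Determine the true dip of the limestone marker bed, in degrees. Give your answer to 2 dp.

4.94°

Let the plane be z = a·easting + b·northing + c.
Station 12−Station 11: 310a − 43b = −23.3;  Station 13−Station 11: 109a − 261b = 0.
Solving gives a = −0.07978, b = −0.03332.
Gradient magnitude |∇z| = √(a² + b²) = √(0.00637 + 0.00111) = 0.08646.
True dip = arctan(0.08646) = 4.94°, dipping toward ENE (azimuth ≈ 067°).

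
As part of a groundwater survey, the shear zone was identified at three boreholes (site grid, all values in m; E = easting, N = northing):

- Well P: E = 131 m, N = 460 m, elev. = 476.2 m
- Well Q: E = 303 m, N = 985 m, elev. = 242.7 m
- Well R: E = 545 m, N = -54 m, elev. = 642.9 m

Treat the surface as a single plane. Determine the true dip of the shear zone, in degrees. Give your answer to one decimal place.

Two edge vectors: Well P→Well Q = (172, 525, -233.5), Well P→Well R = (414, -514, 166.7).
Normal n = (Well P→Well Q) × (Well P→Well R) = (-32501.5, -125341.4, -305758).
So ∂z/∂E = −n_x/n_z = −0.10630 and ∂z/∂N = −n_y/n_z = −0.40994.
Gradient magnitude |∇z| = √(a² + b²) = √(0.01130 + 0.16805) = 0.42349.
True dip = arctan(0.42349) = 23.0°, dipping toward NNE (azimuth ≈ 015°).

23.0°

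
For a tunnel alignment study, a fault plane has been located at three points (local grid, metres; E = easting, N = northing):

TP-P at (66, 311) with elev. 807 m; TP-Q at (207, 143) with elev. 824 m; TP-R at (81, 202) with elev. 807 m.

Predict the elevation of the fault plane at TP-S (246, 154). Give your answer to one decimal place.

Let the plane be z = a·E + b·N + c.
TP-Q−TP-P: 141a − 168b = 17;  TP-R−TP-P: 15a − 109b = 0.
Solving gives a = 0.14421, b = 0.01985.
Then c = 807 − a·66 − b·311 = 791.31.
At (246, 154): z = 35.5 + 3.1 + 791.31 = 829.8 m.

829.8 m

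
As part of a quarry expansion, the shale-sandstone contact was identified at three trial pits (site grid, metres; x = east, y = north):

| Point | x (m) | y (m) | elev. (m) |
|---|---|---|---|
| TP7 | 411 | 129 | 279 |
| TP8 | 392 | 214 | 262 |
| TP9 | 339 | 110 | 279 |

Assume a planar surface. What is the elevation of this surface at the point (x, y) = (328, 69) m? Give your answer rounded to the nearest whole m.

286 m

Let the plane be z = a·x + b·y + c.
TP8−TP7: −19a + 85b = −17;  TP9−TP7: −72a − 19b = 0.
Solving gives a = 0.04984, b = −0.18886.
Then c = 279 − a·411 − b·129 = 282.88.
At (328, 69): z = 16.3 − 13.0 + 282.88 = 286.2 m.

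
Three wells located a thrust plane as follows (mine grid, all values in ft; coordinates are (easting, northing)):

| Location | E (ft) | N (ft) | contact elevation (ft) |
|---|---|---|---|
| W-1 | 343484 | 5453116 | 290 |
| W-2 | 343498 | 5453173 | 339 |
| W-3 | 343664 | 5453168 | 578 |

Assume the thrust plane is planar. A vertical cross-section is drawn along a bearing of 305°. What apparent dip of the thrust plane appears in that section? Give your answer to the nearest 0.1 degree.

Let the plane be z = a·E + b·N + c.
W-2−W-1: 14a + 57b = 49;  W-3−W-1: 180a + 52b = 288.
Solving gives a = 1.45489, b = 0.50231.
Unit vector along 305° is (sin 305°, cos 305°) = (-0.8192, 0.5736).
Slope in that direction = a·(-0.8192) + b·(0.5736) = −0.90366.
Apparent dip = arctan|0.90366| = 42.1° (true dip is 57.0°, so apparent ≤ true as expected).

42.1°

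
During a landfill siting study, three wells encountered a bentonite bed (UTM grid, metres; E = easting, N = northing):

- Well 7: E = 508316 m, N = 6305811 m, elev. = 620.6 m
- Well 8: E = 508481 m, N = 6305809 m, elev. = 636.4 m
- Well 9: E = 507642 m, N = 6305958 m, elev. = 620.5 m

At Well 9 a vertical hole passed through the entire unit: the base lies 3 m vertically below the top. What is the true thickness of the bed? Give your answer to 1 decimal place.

2.7 m

Two edge vectors: Well 7→Well 8 = (165, -2, 15.8), Well 7→Well 9 = (-674, 147, -0.1).
Normal n = (Well 7→Well 8) × (Well 7→Well 9) = (-2322.4, -10632.7, 22907).
So ∂z/∂E = −n_x/n_z = 0.10138 and ∂z/∂N = −n_y/n_z = 0.46417.
|∇z| = √(a²+b²) = 0.47511, so dip δ = arctan(0.47511) = 25.41°.
True thickness = vertical thickness × cos δ = 3 × cos 25.41° = 2.7 m.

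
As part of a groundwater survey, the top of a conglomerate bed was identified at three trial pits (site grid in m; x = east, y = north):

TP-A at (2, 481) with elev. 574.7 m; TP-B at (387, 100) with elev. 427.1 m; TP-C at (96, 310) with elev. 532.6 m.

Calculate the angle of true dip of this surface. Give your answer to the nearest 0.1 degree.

17.5°

Let the plane be z = a·x + b·y + c.
TP-B−TP-A: 385a − 381b = −147.6;  TP-C−TP-A: 94a − 171b = −42.1.
Solving gives a = −0.30644, b = 0.07775.
Gradient magnitude |∇z| = √(a² + b²) = √(0.09390 + 0.00604) = 0.31614.
True dip = arctan(0.31614) = 17.5°, dipping toward ESE (azimuth ≈ 104°).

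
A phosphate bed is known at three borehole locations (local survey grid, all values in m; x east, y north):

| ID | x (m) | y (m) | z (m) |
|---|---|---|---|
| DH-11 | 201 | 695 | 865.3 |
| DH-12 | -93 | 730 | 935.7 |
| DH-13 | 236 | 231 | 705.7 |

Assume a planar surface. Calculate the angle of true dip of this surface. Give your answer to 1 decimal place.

Let the plane be z = a·x + b·y + c.
DH-12−DH-11: −294a + 35b = 70.4;  DH-13−DH-11: 35a − 464b = −159.6.
Solving gives a = −0.20031, b = 0.32886.
Gradient magnitude |∇z| = √(a² + b²) = √(0.04012 + 0.10815) = 0.38506.
True dip = arctan(0.38506) = 21.1°, dipping toward SSE (azimuth ≈ 149°).

21.1°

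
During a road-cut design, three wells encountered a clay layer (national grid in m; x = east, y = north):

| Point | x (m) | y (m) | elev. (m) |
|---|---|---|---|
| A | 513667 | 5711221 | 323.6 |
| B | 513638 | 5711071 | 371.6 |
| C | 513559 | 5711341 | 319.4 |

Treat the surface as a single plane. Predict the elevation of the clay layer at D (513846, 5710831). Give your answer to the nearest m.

382 m

Two edge vectors: A→B = (-29, -150, 48), A→C = (-108, 120, -4.2).
Normal n = (A→B) × (A→C) = (-5130, -5305.8, -19680).
So ∂z/∂x = −n_x/n_z = −0.26067073 and ∂z/∂y = −n_y/n_z = −0.26960366.
Intercept c from A: 323.6 + 133897.95 + 1539766.08 = 1673987.63.
At (513846, 5710831): z = −133944.6 − 1539660.9 + 1673987.63 = 382.1 m.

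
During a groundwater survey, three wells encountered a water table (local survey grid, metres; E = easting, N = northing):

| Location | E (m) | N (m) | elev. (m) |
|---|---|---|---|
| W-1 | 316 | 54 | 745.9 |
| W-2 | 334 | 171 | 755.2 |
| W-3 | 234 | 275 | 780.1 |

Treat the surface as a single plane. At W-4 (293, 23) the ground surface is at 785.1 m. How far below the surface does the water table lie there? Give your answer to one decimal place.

39.0 m

Let the plane be z = a·E + b·N + c.
W-2−W-1: 18a + 117b = 9.3;  W-3−W-1: −82a + 221b = 34.2.
Solving gives a = −0.14339, b = 0.10155.
Then c = 745.9 − a·316 − b·54 = 785.73.
At (293, 23): z_contact = −42.01 + 2.34 + 785.73 = 746.05 m.
Depth below ground = 785.1 − 746.05 = 39.0 m.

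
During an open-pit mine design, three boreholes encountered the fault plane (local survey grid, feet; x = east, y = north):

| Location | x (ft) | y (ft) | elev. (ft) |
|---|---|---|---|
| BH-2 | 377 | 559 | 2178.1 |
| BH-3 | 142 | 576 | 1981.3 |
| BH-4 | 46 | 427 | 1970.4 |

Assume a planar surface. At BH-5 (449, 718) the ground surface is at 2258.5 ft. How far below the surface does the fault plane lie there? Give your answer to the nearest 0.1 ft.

Two edge vectors: BH-2→BH-3 = (-235, 17, -196.8), BH-2→BH-4 = (-331, -132, -207.7).
Normal n = (BH-2→BH-3) × (BH-2→BH-4) = (-29508.5, 16331.3, 36647).
So ∂z/∂x = −n_x/n_z = 0.80521 and ∂z/∂y = −n_y/n_z = −0.44564.
Intercept c from BH-2: 2178.1 − 303.56 + 249.11 = 2123.65.
At (449, 718): z_contact = 361.54 − 319.97 + 2123.65 = 2165.22 ft.
Depth below ground = 2258.5 − 2165.22 = 93.3 ft.

93.3 ft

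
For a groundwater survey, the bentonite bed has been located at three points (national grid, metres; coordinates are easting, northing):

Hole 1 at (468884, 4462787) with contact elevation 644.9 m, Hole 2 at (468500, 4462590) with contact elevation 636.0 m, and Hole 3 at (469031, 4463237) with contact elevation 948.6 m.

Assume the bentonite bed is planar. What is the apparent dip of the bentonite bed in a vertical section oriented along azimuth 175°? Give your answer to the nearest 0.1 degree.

39.8°

Two edge vectors: Hole 1→Hole 2 = (-384, -197, -8.9), Hole 1→Hole 3 = (147, 450, 303.7).
Normal n = (Hole 1→Hole 2) × (Hole 1→Hole 3) = (-55823.9, 115312.5, -143841).
So ∂z/∂easting = −n_x/n_z = −0.38809 and ∂z/∂northing = −n_y/n_z = 0.80167.
Unit vector along 175° is (sin 175°, cos 175°) = (0.0872, -0.9962).
Slope in that direction = a·(0.0872) + b·(-0.9962) = −0.83244.
Apparent dip = arctan|0.83244| = 39.8° (true dip is 41.7°, so apparent ≤ true as expected).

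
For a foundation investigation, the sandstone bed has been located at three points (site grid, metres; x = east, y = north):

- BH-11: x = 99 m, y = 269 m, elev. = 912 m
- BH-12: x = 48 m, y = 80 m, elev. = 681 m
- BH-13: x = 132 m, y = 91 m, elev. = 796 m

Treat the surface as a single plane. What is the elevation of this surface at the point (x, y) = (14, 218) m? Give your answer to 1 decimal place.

Two edge vectors: BH-11→BH-12 = (-51, -189, -231), BH-11→BH-13 = (33, -178, -116).
Normal n = (BH-11→BH-12) × (BH-11→BH-13) = (-19194, -13539, 15315).
So ∂z/∂x = −n_x/n_z = 1.25328 and ∂z/∂y = −n_y/n_z = 0.88404.
Intercept c from BH-11: 912 − 124.07 − 237.81 = 550.12.
At (14, 218): z = 17.5 + 192.7 + 550.12 = 760.4 m.

760.4 m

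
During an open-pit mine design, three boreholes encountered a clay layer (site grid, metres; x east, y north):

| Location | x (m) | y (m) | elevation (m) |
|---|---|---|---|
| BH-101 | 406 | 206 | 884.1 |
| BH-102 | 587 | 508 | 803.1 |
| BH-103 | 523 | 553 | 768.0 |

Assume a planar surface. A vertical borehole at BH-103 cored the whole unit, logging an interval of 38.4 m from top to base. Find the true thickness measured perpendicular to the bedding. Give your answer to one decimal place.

Let the plane be z = a·x + b·y + c.
BH-102−BH-101: 181a + 302b = −81;  BH-103−BH-101: 117a + 347b = −116.1.
Solving gives a = 0.25316, b = −0.41994.
|∇z| = √(a²+b²) = 0.49035, so dip δ = arctan(0.49035) = 26.12°.
True thickness = vertical thickness × cos δ = 38.4 × cos 26.12° = 34.5 m.

34.5 m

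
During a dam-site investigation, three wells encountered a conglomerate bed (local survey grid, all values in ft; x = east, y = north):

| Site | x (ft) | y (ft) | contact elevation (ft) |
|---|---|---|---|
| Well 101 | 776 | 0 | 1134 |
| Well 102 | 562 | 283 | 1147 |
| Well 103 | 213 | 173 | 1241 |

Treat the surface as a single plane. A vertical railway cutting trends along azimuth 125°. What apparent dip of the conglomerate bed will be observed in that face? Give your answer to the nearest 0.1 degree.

6.5°

Two edge vectors: Well 101→Well 102 = (-214, 283, 13), Well 101→Well 103 = (-563, 173, 107).
Normal n = (Well 101→Well 102) × (Well 101→Well 103) = (28032, 15579, 122307).
So ∂z/∂x = −n_x/n_z = −0.22919 and ∂z/∂y = −n_y/n_z = −0.12738.
Unit vector along 125° is (sin 125°, cos 125°) = (0.8192, -0.5736).
Slope in that direction = a·(0.8192) + b·(-0.5736) = −0.11468.
Apparent dip = arctan|0.11468| = 6.5° (true dip is 14.7°, so apparent ≤ true as expected).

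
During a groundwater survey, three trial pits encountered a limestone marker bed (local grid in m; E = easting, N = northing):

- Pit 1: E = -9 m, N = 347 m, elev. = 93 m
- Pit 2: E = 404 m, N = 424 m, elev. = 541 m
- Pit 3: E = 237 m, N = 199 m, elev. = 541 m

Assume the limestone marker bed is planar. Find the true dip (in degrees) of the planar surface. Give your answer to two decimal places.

57.47°

Two edge vectors: Pit 1→Pit 2 = (413, 77, 448), Pit 1→Pit 3 = (246, -148, 448).
Normal n = (Pit 1→Pit 2) × (Pit 1→Pit 3) = (100800, -74816, -80066).
So ∂z/∂E = −n_x/n_z = 1.25896 and ∂z/∂N = −n_y/n_z = −0.93443.
Gradient magnitude |∇z| = √(a² + b²) = √(1.58498 + 0.87316) = 1.56785.
True dip = arctan(1.56785) = 57.47°, dipping toward NW (azimuth ≈ 307°).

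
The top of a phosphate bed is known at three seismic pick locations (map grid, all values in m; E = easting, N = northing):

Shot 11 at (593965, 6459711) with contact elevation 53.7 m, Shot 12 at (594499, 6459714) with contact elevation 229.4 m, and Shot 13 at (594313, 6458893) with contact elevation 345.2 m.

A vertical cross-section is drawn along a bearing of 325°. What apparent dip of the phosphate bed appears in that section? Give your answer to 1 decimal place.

20.1°

Let the plane be z = a·E + b·N + c.
Shot 12−Shot 11: 534a + 3b = 175.7;  Shot 13−Shot 11: 348a − 818b = 291.5.
Solving gives a = 0.33024, b = −0.21586.
Unit vector along 325° is (sin 325°, cos 325°) = (-0.5736, 0.8192).
Slope in that direction = a·(-0.5736) + b·(0.8192) = −0.36624.
Apparent dip = arctan|0.36624| = 20.1° (true dip is 21.5°, so apparent ≤ true as expected).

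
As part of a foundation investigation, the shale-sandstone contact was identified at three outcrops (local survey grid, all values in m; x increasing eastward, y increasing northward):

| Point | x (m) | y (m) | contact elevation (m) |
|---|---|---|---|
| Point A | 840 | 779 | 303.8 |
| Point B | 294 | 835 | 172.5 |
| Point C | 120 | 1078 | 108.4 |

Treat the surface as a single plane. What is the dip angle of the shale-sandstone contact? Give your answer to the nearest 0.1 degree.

Let the plane be z = a·x + b·y + c.
Point B−Point A: −546a + 56b = −131.3;  Point C−Point A: −720a + 299b = −195.4.
Solving gives a = 0.23034, b = −0.09885.
Gradient magnitude |∇z| = √(a² + b²) = √(0.05306 + 0.00977) = 0.25065.
True dip = arctan(0.25065) = 14.1°, dipping toward WNW (azimuth ≈ 293°).

14.1°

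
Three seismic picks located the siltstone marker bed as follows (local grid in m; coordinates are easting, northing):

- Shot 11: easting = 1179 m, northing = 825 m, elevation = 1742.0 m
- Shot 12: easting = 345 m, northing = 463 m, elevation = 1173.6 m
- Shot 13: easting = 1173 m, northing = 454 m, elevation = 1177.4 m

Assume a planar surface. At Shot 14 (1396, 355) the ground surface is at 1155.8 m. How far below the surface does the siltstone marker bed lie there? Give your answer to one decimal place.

Let the plane be z = a·easting + b·northing + c.
Shot 12−Shot 11: −834a − 362b = −568.4;  Shot 13−Shot 11: −6a − 371b = −564.6.
Solving gives a = 0.021127, b = 1.521491.
Then c = 1742 − a·1179 − b·825 = 461.86.
At (1396, 355): z_contact = 29.49 + 540.13 + 461.86 = 1031.48 m.
Depth below ground = 1155.8 − 1031.48 = 124.3 m.

124.3 m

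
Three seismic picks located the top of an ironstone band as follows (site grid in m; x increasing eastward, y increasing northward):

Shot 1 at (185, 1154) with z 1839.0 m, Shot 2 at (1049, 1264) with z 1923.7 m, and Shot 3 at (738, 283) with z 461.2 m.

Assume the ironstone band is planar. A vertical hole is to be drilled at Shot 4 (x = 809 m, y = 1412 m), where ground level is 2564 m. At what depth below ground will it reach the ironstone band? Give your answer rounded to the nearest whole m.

392 m

Two edge vectors: Shot 1→Shot 2 = (864, 110, 84.7), Shot 1→Shot 3 = (553, -871, -1377.8).
Normal n = (Shot 1→Shot 2) × (Shot 1→Shot 3) = (-77784.3, 1237258.3, -813374).
So ∂z/∂x = −n_x/n_z = −0.09563 and ∂z/∂y = −n_y/n_z = 1.52114.
Intercept c from Shot 1: 1839 + 17.69 − 1755.40 = 101.29.
At (809, 1412): z_contact = −77.4 + 2147.9 + 101.29 = 2171.8 m.
Depth below ground = 2564 − 2171.8 = 392 m.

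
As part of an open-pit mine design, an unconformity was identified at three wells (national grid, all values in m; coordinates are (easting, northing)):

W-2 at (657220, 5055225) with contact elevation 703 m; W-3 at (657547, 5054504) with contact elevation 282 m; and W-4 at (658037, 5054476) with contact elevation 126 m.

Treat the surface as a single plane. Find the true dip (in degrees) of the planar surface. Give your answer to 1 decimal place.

Two edge vectors: W-2→W-3 = (327, -721, -421), W-2→W-4 = (817, -749, -577).
Normal n = (W-2→W-3) × (W-2→W-4) = (100688, -155278, 344134).
So ∂z/∂E = −n_x/n_z = −0.29258 and ∂z/∂N = −n_y/n_z = 0.45121.
Gradient magnitude |∇z| = √(a² + b²) = √(0.08561 + 0.20359) = 0.53777.
True dip = arctan(0.53777) = 28.3°, dipping toward SSE (azimuth ≈ 147°).

28.3°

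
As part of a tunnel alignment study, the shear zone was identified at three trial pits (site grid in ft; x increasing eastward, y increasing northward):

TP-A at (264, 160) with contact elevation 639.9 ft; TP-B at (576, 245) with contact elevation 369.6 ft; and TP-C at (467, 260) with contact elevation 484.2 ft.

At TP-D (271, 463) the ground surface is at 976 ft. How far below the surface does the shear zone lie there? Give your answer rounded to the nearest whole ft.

206 ft

Two edge vectors: TP-A→TP-B = (312, 85, -270.3), TP-A→TP-C = (203, 100, -155.7).
Normal n = (TP-A→TP-B) × (TP-A→TP-C) = (13795.5, -6292.5, 13945).
So ∂z/∂x = −n_x/n_z = −0.98928 and ∂z/∂y = −n_y/n_z = 0.45124.
Intercept c from TP-A: 639.9 + 261.17 − 72.20 = 828.87.
At (271, 463): z_contact = −268.1 + 208.9 + 828.87 = 769.7 ft.
Depth below ground = 976 − 769.7 = 206 ft.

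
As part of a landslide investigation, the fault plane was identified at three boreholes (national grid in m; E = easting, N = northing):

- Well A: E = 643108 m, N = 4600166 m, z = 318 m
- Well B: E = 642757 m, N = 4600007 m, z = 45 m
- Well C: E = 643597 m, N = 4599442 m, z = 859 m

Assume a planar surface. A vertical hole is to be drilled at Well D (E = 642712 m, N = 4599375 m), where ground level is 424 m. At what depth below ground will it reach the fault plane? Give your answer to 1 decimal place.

310.1 m

Let the plane be z = a·E + b·N + c.
Well B−Well A: −351a − 159b = −273;  Well C−Well A: 489a − 724b = 541.
Solving gives a = 0.854752542, b = −0.169925424.
Then c = 318 − a·643108 − b·4600166 = 232304.96.
At (642712, 4599375): z_contact = 549359.72 − 781550.75 + 232304.96 = 113.93 m.
Depth below ground = 424 − 113.93 = 310.1 m.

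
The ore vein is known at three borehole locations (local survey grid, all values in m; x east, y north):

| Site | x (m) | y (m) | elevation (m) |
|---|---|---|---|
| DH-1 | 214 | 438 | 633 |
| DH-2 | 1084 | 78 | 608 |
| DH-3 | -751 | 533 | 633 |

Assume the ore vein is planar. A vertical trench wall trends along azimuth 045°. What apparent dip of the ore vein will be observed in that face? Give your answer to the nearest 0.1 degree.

4.0°

Two edge vectors: DH-1→DH-2 = (870, -360, -25), DH-1→DH-3 = (-965, 95, 0).
Normal n = (DH-1→DH-2) × (DH-1→DH-3) = (2375, 24125, -264750).
So ∂z/∂x = −n_x/n_z = 0.00897 and ∂z/∂y = −n_y/n_z = 0.09112.
Unit vector along 045° is (sin 45°, cos 45°) = (0.7071, 0.7071).
Slope in that direction = a·(0.7071) + b·(0.7071) = 0.07078.
Apparent dip = arctan|0.07078| = 4.0° (true dip is 5.2°, so apparent ≤ true as expected).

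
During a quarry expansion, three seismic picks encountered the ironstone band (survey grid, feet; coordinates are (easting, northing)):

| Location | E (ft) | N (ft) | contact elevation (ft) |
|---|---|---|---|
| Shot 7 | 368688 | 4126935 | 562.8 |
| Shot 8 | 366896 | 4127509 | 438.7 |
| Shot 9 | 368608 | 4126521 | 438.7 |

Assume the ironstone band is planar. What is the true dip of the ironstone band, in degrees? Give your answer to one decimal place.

17.3°

Let the plane be z = a·E + b·N + c.
Shot 8−Shot 7: −1792a + 574b = −124.1;  Shot 9−Shot 7: −80a − 414b = −124.1.
Solving gives a = 0.15564, b = 0.26968.
Gradient magnitude |∇z| = √(a² + b²) = √(0.02422 + 0.07273) = 0.31137.
True dip = arctan(0.31137) = 17.3°, dipping toward SSW (azimuth ≈ 210°).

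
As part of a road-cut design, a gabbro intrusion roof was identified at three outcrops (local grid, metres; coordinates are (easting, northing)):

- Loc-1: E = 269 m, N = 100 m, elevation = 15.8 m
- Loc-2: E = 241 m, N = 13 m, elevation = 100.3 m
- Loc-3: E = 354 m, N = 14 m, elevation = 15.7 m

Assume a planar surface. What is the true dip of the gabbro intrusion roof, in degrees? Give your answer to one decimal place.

46.2°

Two edge vectors: Loc-1→Loc-2 = (-28, -87, 84.5), Loc-1→Loc-3 = (85, -86, -0.1).
Normal n = (Loc-1→Loc-2) × (Loc-1→Loc-3) = (7275.7, 7179.7, 9803).
So ∂z/∂E = −n_x/n_z = −0.74219 and ∂z/∂N = −n_y/n_z = −0.73240.
Gradient magnitude |∇z| = √(a² + b²) = √(0.55085 + 0.53641) = 1.04272.
True dip = arctan(1.04272) = 46.2°, dipping toward NE (azimuth ≈ 045°).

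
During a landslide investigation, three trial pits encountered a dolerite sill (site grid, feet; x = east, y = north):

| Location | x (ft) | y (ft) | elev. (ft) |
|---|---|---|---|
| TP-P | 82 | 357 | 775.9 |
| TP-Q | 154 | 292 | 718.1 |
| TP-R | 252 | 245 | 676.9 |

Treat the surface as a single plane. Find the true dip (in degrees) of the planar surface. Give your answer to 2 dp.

Let the plane be z = a·x + b·y + c.
TP-Q−TP-P: 72a − 65b = −57.8;  TP-R−TP-P: 170a − 112b = −99.
Solving gives a = 0.01293, b = 0.90355.
Gradient magnitude |∇z| = √(a² + b²) = √(0.00017 + 0.81640) = 0.90364.
True dip = arctan(0.90364) = 42.10°, dipping toward S (azimuth ≈ 181°).

42.10°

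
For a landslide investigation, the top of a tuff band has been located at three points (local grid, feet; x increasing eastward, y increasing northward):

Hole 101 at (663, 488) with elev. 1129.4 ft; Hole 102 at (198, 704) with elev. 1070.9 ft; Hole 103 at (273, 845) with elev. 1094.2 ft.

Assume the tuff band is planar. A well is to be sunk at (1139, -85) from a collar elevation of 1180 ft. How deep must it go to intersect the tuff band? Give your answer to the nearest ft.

18 ft

Two edge vectors: Hole 101→Hole 102 = (-465, 216, -58.5), Hole 101→Hole 103 = (-390, 357, -35.2).
Normal n = (Hole 101→Hole 102) × (Hole 101→Hole 103) = (13281.3, 6447, -81765).
So ∂z/∂x = −n_x/n_z = 0.16243 and ∂z/∂y = −n_y/n_z = 0.07885.
Intercept c from Hole 101: 1129.4 − 107.69 − 38.48 = 983.23.
At (1139, -85): z_contact = 185.0 − 6.7 + 983.23 = 1161.5 ft.
Depth below ground = 1180 − 1161.5 = 18 ft.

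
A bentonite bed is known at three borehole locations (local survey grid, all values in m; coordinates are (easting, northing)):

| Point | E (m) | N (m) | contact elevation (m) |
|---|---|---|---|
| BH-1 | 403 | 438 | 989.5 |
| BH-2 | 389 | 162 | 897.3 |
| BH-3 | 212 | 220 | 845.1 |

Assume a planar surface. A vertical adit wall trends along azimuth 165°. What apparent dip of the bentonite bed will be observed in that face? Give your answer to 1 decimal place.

Two edge vectors: BH-1→BH-2 = (-14, -276, -92.2), BH-1→BH-3 = (-191, -218, -144.4).
Normal n = (BH-1→BH-2) × (BH-1→BH-3) = (19754.8, 15588.6, -49664).
So ∂z/∂E = −n_x/n_z = 0.39777 and ∂z/∂N = −n_y/n_z = 0.31388.
Unit vector along 165° is (sin 165°, cos 165°) = (0.2588, -0.9659).
Slope in that direction = a·(0.2588) + b·(-0.9659) = −0.20024.
Apparent dip = arctan|0.20024| = 11.3° (true dip is 26.9°, so apparent ≤ true as expected).

11.3°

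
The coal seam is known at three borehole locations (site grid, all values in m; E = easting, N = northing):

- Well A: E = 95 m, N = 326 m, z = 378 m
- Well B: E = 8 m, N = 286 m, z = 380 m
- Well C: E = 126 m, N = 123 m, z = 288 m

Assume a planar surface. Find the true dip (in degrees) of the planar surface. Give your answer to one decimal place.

Let the plane be z = a·E + b·N + c.
Well B−Well A: −87a − 40b = 2;  Well C−Well A: 31a − 203b = −90.
Solving gives a = −0.21195, b = 0.41098.
Gradient magnitude |∇z| = √(a² + b²) = √(0.04492 + 0.16891) = 0.46242.
True dip = arctan(0.46242) = 24.8°, dipping toward SSE (azimuth ≈ 153°).

24.8°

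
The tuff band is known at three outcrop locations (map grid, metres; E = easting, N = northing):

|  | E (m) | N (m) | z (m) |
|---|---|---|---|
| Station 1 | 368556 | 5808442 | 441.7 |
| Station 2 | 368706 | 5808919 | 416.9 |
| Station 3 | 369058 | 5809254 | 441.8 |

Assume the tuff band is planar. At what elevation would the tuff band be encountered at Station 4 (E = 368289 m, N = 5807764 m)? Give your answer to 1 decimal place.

467.7 m

Two edge vectors: Station 1→Station 2 = (150, 477, -24.8), Station 1→Station 3 = (502, 812, 0.1).
Normal n = (Station 1→Station 2) × (Station 1→Station 3) = (20185.3, -12464.6, -117654).
So ∂z/∂E = −n_x/n_z = 0.171564928 and ∂z/∂N = −n_y/n_z = −0.105942849.
Intercept c from Station 1: 441.7 − 63231.28 + 615362.90 = 552573.31.
At (368289, 5807764): z = 63185.5 − 615291.1 + 552573.31 = 467.7 m.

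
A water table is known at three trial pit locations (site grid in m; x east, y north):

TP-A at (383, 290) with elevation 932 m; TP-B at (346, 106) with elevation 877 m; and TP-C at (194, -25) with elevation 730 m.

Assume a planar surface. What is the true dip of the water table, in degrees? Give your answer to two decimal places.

Let the plane be z = a·x + b·y + c.
TP-B−TP-A: −37a − 184b = −55;  TP-C−TP-A: −189a − 315b = −202.
Solving gives a = 0.85822, b = 0.12634.
Gradient magnitude |∇z| = √(a² + b²) = √(0.73655 + 0.01596) = 0.86747.
True dip = arctan(0.86747) = 40.94°, dipping toward W (azimuth ≈ 262°).

40.94°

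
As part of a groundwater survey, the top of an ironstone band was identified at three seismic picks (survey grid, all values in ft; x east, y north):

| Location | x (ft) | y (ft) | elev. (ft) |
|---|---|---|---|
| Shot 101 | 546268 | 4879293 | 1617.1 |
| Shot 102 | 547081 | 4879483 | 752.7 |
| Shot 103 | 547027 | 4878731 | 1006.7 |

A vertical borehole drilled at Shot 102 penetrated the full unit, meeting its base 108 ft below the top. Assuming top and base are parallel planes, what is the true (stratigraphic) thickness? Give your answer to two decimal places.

Two edge vectors: Shot 101→Shot 102 = (813, 190, -864.4), Shot 101→Shot 103 = (759, -562, -610.4).
Normal n = (Shot 101→Shot 102) × (Shot 101→Shot 103) = (-601768.8, -159824.4, -601116).
So ∂z/∂x = −n_x/n_z = −1.00109 and ∂z/∂y = −n_y/n_z = −0.26588.
|∇z| = √(a²+b²) = 1.03579, so dip δ = arctan(1.03579) = 46.01°.
True thickness = vertical thickness × cos δ = 108 × cos 46.01° = 75.01 ft.

75.01 ft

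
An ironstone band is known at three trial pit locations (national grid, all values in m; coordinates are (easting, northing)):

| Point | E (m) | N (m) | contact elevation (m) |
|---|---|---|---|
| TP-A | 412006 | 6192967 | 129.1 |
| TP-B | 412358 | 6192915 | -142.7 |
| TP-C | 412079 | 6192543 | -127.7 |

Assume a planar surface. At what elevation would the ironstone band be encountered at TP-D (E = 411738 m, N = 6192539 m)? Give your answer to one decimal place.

Let the plane be z = a·E + b·N + c.
TP-B−TP-A: 352a − 52b = −271.8;  TP-C−TP-A: 73a − 424b = −256.8.
Solving gives a = −0.700503259, b = 0.485054863.
Then c = 129.1 − a·412006 − b·6192967 = −2715188.12.
At (411738, 6192539): z = −288423.8 + 3003721.2 − 2715188.12 = 109.2 m.

109.2 m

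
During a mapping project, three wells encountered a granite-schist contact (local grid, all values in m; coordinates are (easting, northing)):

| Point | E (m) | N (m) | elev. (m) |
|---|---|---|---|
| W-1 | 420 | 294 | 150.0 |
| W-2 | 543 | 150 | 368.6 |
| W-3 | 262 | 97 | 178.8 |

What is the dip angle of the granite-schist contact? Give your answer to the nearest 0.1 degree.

Two edge vectors: W-1→W-2 = (123, -144, 218.6), W-1→W-3 = (-158, -197, 28.8).
Normal n = (W-1→W-2) × (W-1→W-3) = (38917, -38081.2, -46983).
So ∂z/∂E = −n_x/n_z = 0.82832 and ∂z/∂N = −n_y/n_z = −0.81053.
Gradient magnitude |∇z| = √(a² + b²) = √(0.68612 + 0.65696) = 1.15891.
True dip = arctan(1.15891) = 49.2°, dipping toward NW (azimuth ≈ 314°).

49.2°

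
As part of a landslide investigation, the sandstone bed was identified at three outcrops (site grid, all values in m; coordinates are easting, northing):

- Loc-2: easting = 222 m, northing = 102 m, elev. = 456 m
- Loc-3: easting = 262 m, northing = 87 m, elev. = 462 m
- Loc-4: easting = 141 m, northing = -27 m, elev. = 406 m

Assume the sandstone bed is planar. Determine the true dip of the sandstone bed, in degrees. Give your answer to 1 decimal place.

Two edge vectors: Loc-2→Loc-3 = (40, -15, 6), Loc-2→Loc-4 = (-81, -129, -50).
Normal n = (Loc-2→Loc-3) × (Loc-2→Loc-4) = (1524, 1514, -6375).
So ∂z/∂easting = −n_x/n_z = 0.23906 and ∂z/∂northing = −n_y/n_z = 0.23749.
Gradient magnitude |∇z| = √(a² + b²) = √(0.05715 + 0.05640) = 0.33697.
True dip = arctan(0.33697) = 18.6°, dipping toward SW (azimuth ≈ 225°).

18.6°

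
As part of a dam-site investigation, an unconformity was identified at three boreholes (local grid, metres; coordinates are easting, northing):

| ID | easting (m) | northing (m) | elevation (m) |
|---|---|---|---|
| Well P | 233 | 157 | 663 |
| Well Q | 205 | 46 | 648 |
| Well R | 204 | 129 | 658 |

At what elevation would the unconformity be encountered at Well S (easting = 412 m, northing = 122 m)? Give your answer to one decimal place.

668.7 m

Let the plane be z = a·easting + b·northing + c.
Well Q−Well P: −28a − 111b = −15;  Well R−Well P: −29a − 28b = −5.
Solving gives a = 0.05544, b = 0.12115.
Then c = 663 − a·233 − b·157 = 631.06.
At (412, 122): z = 22.8 + 14.8 + 631.06 = 668.7 m.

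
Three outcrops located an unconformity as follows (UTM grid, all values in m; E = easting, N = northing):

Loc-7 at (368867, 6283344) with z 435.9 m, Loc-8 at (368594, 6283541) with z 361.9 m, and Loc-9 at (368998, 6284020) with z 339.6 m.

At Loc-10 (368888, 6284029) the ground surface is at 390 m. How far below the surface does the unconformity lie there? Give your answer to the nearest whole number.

68 m

Two edge vectors: Loc-7→Loc-8 = (-273, 197, -74), Loc-7→Loc-9 = (131, 676, -96.3).
Normal n = (Loc-7→Loc-8) × (Loc-7→Loc-9) = (31052.9, -35983.9, -210355).
So ∂z/∂E = −n_x/n_z = 0.14762140 and ∂z/∂N = −n_y/n_z = −0.17106273.
Intercept c from Loc-7: 435.9 − 54452.66 + 1074845.96 = 1020829.20.
At (368888, 6284029): z_contact = 54455.8 − 1074963.1 + 1020829.20 = 321.8 m.
Depth below ground = 390 − 321.8 = 68 m.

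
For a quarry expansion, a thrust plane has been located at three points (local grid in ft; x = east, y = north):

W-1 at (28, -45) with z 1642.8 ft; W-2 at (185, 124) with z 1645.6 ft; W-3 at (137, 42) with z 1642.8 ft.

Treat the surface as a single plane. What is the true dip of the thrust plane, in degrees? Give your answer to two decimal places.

Two edge vectors: W-1→W-2 = (157, 169, 2.8), W-1→W-3 = (109, 87, 0).
Normal n = (W-1→W-2) × (W-1→W-3) = (-243.6, 305.2, -4762).
So ∂z/∂x = −n_x/n_z = −0.05115 and ∂z/∂y = −n_y/n_z = 0.06409.
Gradient magnitude |∇z| = √(a² + b²) = √(0.00262 + 0.00411) = 0.08200.
True dip = arctan(0.08200) = 4.69°, dipping toward SE (azimuth ≈ 141°).

4.69°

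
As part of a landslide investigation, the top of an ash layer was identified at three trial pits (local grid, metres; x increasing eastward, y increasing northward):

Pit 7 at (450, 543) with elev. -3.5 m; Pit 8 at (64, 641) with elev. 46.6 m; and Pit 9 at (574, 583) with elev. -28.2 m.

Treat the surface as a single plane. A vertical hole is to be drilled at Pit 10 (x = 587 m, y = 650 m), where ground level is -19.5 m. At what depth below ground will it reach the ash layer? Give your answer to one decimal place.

Let the plane be z = a·x + b·y + c.
Pit 8−Pit 7: −386a + 98b = 50.1;  Pit 9−Pit 7: 124a + 40b = −24.7.
Solving gives a = −0.16036, b = −0.12039.
Then c = -3.5 − a·450 − b·543 = 134.03.
At (587, 650): z_contact = −94.13 − 78.25 + 134.03 = -38.35 m.
Depth below ground = -19.5 − (-38.35) = 18.9 m.

18.9 m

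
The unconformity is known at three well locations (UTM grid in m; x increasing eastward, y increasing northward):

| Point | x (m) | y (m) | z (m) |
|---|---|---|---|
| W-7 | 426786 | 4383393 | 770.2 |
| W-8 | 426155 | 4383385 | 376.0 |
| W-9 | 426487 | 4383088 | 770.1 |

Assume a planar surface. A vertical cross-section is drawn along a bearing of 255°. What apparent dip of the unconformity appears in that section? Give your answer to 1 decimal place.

Two edge vectors: W-7→W-8 = (-631, -8, -394.2), W-7→W-9 = (-299, -305, -0.1).
Normal n = (W-7→W-8) × (W-7→W-9) = (-120230.2, 117802.7, 190063).
So ∂z/∂x = −n_x/n_z = 0.63258 and ∂z/∂y = −n_y/n_z = −0.61981.
Unit vector along 255° is (sin 255°, cos 255°) = (-0.9659, -0.2588).
Slope in that direction = a·(-0.9659) + b·(-0.2588) = −0.45061.
Apparent dip = arctan|0.45061| = 24.3° (true dip is 41.5°, so apparent ≤ true as expected).

24.3°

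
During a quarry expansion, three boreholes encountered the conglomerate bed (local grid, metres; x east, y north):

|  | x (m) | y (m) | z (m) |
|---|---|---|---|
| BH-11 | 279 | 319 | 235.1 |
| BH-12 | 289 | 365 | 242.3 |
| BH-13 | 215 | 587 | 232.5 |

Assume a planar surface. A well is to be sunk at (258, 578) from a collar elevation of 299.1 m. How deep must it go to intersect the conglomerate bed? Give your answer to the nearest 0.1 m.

Let the plane be z = a·x + b·y + c.
BH-12−BH-11: 10a + 46b = 7.2;  BH-13−BH-11: −64a + 268b = −2.6.
Solving gives a = 0.36437, b = 0.07731.
Then c = 235.1 − a·279 − b·319 = 108.78.
At (258, 578): z_contact = 94.01 + 44.69 + 108.78 = 247.47 m.
Depth below ground = 299.1 − 247.47 = 51.6 m.

51.6 m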